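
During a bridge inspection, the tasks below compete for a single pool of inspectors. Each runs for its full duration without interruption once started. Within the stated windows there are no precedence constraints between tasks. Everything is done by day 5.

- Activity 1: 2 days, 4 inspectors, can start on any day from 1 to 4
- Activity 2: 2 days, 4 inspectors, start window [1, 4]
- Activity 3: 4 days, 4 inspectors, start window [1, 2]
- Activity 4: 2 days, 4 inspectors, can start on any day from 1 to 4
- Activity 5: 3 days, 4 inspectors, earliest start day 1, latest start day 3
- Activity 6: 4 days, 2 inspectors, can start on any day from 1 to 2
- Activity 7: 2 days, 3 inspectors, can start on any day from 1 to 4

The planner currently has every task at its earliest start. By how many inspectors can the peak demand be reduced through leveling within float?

Early-start peak: d1:25  d2:25  d3:10  d4:6  d5:0 ⇒ 25.
Leveled (Activity 1@1, Activity 2@1, Activity 3@1, Activity 4@3, Activity 5@3, Activity 6@1, Activity 7@1): d1:17  d2:17  d3:14  d4:14  d5:4 ⇒ 17.
Reduction 25 − 17 = 8.

8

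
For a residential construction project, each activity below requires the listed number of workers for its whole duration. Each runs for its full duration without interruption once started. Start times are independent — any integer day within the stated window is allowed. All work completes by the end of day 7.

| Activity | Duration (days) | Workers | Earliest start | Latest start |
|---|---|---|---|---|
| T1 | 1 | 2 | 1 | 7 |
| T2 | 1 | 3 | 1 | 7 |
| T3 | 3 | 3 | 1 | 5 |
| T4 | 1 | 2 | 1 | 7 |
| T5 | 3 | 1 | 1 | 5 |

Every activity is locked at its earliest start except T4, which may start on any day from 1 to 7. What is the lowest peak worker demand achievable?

T4@1: d1:11  d2:4  d3:4  d4:0  d5:0  d6:0  d7:0 → peak 11
T4@2: d1:9  d2:6  d3:4  d4:0  d5:0  d6:0  d7:0 → peak 9
T4@3: d1:9  d2:4  d3:6  d4:0  d5:0  d6:0  d7:0 → peak 9
T4@4: d1:9  d2:4  d3:4  d4:2  d5:0  d6:0  d7:0 → peak 9
T4@5: d1:9  d2:4  d3:4  d4:0  d5:2  d6:0  d7:0 → peak 9
T4@6: d1:9  d2:4  d3:4  d4:0  d5:0  d6:2  d7:0 → peak 9
T4@7: d1:9  d2:4  d3:4  d4:0  d5:0  d6:0  d7:2 → peak 9
Best is T4@2, peak 9.

9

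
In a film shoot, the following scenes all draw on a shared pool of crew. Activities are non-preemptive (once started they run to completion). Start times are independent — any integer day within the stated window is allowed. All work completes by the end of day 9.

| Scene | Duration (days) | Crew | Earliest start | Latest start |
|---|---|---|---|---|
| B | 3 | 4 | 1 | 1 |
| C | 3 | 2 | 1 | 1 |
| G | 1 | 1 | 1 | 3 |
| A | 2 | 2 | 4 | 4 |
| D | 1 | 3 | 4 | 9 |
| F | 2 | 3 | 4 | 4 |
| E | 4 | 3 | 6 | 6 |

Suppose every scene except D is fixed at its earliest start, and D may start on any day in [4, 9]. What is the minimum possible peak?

7

D@4: d1:7  d2:6  d3:6  d4:8  d5:5  d6:3  d7:3  d8:3  d9:3 → peak 8
D@5: d1:7  d2:6  d3:6  d4:5  d5:8  d6:3  d7:3  d8:3  d9:3 → peak 8
D@6: d1:7  d2:6  d3:6  d4:5  d5:5  d6:6  d7:3  d8:3  d9:3 → peak 7
D@7: d1:7  d2:6  d3:6  d4:5  d5:5  d6:3  d7:6  d8:3  d9:3 → peak 7
D@8: d1:7  d2:6  d3:6  d4:5  d5:5  d6:3  d7:3  d8:6  d9:3 → peak 7
D@9: d1:7  d2:6  d3:6  d4:5  d5:5  d6:3  d7:3  d8:3  d9:6 → peak 7
Best is D@6, peak 7.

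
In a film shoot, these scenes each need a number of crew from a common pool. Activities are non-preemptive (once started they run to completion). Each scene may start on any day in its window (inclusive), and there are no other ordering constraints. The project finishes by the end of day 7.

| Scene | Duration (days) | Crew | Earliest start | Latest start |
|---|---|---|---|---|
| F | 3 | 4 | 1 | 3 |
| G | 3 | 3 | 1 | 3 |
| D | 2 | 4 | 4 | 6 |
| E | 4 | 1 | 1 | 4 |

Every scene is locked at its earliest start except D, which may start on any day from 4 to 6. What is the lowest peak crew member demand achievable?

8

D@4: d1:8  d2:8  d3:8  d4:5  d5:4  d6:0  d7:0 → peak 8
D@5: d1:8  d2:8  d3:8  d4:1  d5:4  d6:4  d7:0 → peak 8
D@6: d1:8  d2:8  d3:8  d4:1  d5:0  d6:4  d7:4 → peak 8
Best is D@4, peak 8.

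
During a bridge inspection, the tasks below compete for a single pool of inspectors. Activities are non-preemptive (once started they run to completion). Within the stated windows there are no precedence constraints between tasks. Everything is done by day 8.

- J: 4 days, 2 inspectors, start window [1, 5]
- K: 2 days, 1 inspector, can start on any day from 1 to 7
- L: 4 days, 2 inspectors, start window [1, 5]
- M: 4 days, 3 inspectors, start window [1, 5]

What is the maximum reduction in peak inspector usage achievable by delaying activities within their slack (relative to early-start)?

4

Early-start peak: d1:8  d2:8  d3:7  d4:7  d5:0  d6:0  d7:0  d8:0 ⇒ 8.
Leveled (J@1, K@5, L@1, M@5): d1:4  d2:4  d3:4  d4:4  d5:4  d6:4  d7:3  d8:3 ⇒ 4.
Reduction 8 − 4 = 4.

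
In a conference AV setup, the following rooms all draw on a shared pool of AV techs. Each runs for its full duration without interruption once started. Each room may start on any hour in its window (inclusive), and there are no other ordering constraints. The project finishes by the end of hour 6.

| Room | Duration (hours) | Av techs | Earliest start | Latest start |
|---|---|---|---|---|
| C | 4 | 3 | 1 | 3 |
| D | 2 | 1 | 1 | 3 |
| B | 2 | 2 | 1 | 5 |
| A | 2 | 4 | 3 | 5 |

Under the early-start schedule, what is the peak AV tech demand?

Early-start schedule: C@1, D@1, B@1, A@3.
Load per hour: hour 1: 6, hour 2: 6, hour 3: 7, hour 4: 7, hour 5: 0, hour 6: 0.
Peak is 7.

7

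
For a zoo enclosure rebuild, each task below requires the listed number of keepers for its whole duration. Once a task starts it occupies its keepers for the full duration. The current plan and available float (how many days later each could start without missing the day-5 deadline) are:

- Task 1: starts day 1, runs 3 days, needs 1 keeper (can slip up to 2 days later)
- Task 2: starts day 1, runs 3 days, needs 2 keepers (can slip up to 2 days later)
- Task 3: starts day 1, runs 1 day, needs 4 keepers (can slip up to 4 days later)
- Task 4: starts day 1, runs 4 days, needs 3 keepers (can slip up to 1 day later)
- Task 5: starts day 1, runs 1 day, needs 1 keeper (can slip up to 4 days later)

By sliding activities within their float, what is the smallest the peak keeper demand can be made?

6

Early-start (Task 1@1, Task 2@1, Task 3@1, Task 4@1, Task 5@1) gives peak 11: d1:11  d2:6  d3:6  d4:3  d5:0.
Shift Task 3→5, Task 5→4.
Schedule Task 1@1, Task 2@1, Task 3@5, Task 4@1, Task 5@4: d1:6  d2:6  d3:6  d4:4  d5:4 — peak 6.
Total keeper-days = 26 over 5 days ⇒ peak ≥ ⌈26/5⌉ = 6, so 6 is optimal.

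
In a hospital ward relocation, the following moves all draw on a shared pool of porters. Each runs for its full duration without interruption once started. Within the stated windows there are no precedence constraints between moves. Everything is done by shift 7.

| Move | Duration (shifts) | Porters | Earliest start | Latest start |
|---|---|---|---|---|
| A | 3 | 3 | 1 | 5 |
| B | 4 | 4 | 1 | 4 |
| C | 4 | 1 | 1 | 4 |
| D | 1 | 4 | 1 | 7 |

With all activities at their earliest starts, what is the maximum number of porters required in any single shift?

Early-start schedule: A@1, B@1, C@1, D@1.
Load per shift: shift 1: 12, shift 2: 8, shift 3: 8, shift 4: 5, shift 5: 0, shift 6: 0, shift 7: 0.
Peak is 12.

12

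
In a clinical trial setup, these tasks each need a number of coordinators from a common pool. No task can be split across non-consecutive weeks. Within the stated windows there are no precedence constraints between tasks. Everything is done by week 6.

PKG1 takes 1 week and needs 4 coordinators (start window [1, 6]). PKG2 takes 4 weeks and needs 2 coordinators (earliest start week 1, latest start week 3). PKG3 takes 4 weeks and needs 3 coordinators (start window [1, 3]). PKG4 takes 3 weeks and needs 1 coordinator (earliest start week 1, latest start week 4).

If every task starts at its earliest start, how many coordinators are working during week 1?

10

At early start, week 1 has: PKG1, PKG2, PKG3, PKG4.
Demand: 4 + 2 + 3 + 1 = 10.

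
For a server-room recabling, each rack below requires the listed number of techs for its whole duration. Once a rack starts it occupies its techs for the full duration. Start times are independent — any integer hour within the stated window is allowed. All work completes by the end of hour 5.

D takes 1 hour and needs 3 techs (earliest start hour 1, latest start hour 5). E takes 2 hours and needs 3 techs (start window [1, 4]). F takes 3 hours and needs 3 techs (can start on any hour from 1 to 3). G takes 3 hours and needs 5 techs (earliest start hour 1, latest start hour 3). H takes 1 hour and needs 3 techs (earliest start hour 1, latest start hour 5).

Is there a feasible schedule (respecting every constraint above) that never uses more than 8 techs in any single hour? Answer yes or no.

yes

Schedule D@1, E@1, F@2, G@3, H@5: h1:6  h2:6  h3:8  h4:8  h5:8 — peak 8 ≤ 8.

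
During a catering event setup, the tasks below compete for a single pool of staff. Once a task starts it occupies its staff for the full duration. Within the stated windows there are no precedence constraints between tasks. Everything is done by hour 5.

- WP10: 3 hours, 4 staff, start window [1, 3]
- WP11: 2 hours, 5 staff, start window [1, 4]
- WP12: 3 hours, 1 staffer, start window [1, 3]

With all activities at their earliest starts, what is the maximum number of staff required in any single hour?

10

Early-start schedule: WP10@1, WP11@1, WP12@1.
Load per hour: hour 1: 10, hour 2: 10, hour 3: 5, hour 4: 0, hour 5: 0.
Peak is 10.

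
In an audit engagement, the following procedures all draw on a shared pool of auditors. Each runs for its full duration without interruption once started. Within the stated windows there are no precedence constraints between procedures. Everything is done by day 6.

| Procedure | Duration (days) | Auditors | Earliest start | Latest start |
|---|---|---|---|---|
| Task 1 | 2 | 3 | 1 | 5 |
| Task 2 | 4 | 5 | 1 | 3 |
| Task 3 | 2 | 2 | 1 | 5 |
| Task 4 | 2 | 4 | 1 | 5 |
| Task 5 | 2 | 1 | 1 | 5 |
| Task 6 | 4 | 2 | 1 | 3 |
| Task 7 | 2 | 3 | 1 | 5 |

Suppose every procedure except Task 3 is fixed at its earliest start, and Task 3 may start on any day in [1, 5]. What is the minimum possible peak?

18

Task 3@1: d1:20  d2:20  d3:7  d4:7  d5:0  d6:0 → peak 20
Task 3@2: d1:18  d2:20  d3:9  d4:7  d5:0  d6:0 → peak 20
Task 3@3: d1:18  d2:18  d3:9  d4:9  d5:0  d6:0 → peak 18
Task 3@4: d1:18  d2:18  d3:7  d4:9  d5:2  d6:0 → peak 18
Task 3@5: d1:18  d2:18  d3:7  d4:7  d5:2  d6:2 → peak 18
Best is Task 3@3, peak 18.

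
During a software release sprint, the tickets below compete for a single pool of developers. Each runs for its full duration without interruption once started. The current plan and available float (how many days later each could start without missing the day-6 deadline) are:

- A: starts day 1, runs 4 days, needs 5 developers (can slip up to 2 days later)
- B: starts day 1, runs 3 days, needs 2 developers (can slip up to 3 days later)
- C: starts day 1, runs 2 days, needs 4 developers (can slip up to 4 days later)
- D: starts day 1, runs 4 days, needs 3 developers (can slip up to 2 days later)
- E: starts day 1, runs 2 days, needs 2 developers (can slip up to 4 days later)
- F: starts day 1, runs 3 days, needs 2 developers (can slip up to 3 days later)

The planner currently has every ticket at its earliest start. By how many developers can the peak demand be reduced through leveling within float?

Early-start peak: d1:18  d2:18  d3:12  d4:8  d5:0  d6:0 ⇒ 18.
Leveled (A@1, B@1, C@5, D@1, E@5, F@4): d1:10  d2:10  d3:10  d4:10  d5:8  d6:8 ⇒ 10.
Reduction 18 − 10 = 8.

8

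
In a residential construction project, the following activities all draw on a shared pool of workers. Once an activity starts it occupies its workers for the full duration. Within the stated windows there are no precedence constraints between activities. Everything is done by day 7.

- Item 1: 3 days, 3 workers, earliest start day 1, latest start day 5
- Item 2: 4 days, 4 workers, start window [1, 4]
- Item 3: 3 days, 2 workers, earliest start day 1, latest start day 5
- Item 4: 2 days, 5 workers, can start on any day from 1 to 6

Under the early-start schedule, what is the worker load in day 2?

14

At early start, day 2 has: Item 1, Item 2, Item 3, Item 4.
Demand: 3 + 4 + 2 + 5 = 14.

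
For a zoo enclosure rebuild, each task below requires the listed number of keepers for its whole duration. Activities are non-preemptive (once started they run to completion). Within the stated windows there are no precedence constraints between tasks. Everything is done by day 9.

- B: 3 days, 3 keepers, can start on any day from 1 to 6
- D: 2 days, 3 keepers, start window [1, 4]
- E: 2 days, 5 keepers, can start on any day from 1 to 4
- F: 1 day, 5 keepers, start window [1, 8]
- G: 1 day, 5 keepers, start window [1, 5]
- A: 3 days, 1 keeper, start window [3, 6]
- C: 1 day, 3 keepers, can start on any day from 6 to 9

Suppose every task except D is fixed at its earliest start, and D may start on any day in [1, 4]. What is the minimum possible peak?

18

D@1: d1:21  d2:11  d3:4  d4:1  d5:1  d6:3  d7:0  d8:0  d9:0 → peak 21
D@2: d1:18  d2:11  d3:7  d4:1  d5:1  d6:3  d7:0  d8:0  d9:0 → peak 18
D@3: d1:18  d2:8  d3:7  d4:4  d5:1  d6:3  d7:0  d8:0  d9:0 → peak 18
D@4: d1:18  d2:8  d3:4  d4:4  d5:4  d6:3  d7:0  d8:0  d9:0 → peak 18
Best is D@2, peak 18.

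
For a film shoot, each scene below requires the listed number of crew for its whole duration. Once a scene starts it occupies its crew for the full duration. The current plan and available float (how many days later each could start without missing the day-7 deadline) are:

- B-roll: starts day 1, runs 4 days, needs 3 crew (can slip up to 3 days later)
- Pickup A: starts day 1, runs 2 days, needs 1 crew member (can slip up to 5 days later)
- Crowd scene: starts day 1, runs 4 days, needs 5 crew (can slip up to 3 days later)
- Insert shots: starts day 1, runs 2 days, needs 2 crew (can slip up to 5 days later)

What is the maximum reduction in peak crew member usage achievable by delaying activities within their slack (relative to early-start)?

3

Early-start peak: d1:11  d2:11  d3:8  d4:8  d5:0  d6:0  d7:0 ⇒ 11.
Leveled (B-roll@1, Pickup A@1, Crowd scene@3, Insert shots@1): d1:6  d2:6  d3:8  d4:8  d5:5  d6:5  d7:0 ⇒ 8.
Reduction 11 − 8 = 3.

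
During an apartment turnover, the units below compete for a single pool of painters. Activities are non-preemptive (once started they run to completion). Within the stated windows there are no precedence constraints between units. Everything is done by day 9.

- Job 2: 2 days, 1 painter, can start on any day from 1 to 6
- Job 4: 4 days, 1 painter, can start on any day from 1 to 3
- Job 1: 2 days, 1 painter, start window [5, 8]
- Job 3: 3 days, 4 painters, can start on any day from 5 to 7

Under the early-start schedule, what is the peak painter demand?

Early-start schedule: Job 2@1, Job 4@1, Job 1@5, Job 3@5.
Load per day: day 1: 2, day 2: 2, day 3: 1, day 4: 1, day 5: 5, day 6: 5, day 7: 4, day 8: 0, day 9: 0.
Peak is 5.

5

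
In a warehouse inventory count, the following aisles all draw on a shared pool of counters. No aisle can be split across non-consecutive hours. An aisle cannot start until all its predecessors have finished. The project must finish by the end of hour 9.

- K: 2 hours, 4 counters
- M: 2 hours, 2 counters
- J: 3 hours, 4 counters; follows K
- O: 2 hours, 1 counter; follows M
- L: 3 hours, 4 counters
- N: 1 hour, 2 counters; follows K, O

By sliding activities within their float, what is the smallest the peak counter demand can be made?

6

Early-start (K@1, M@1, J@3, O@3, L@1, N@5) gives peak 10: h1:10  h2:10  h3:9  h4:5  h5:6  h6:0  h7:0  h8:0  h9:0.
Shift L→6.
Schedule K@1, M@1, J@3, O@3, L@6, N@5: h1:6  h2:6  h3:5  h4:5  h5:6  h6:4  h7:4  h8:4  h9:0 — peak 6.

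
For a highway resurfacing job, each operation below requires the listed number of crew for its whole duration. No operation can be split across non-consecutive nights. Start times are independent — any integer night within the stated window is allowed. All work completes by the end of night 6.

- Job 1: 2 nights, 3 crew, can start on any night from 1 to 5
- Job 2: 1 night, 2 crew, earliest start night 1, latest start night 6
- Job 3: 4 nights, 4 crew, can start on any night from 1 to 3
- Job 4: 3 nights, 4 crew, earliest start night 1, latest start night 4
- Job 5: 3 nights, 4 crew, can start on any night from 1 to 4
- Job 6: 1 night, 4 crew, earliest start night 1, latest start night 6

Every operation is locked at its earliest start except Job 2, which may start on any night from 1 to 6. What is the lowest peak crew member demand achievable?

Job 2@1: n1:21  n2:15  n3:12  n4:4  n5:0  n6:0 → peak 21
Job 2@2: n1:19  n2:17  n3:12  n4:4  n5:0  n6:0 → peak 19
Job 2@3: n1:19  n2:15  n3:14  n4:4  n5:0  n6:0 → peak 19
Job 2@4: n1:19  n2:15  n3:12  n4:6  n5:0  n6:0 → peak 19
Job 2@5: n1:19  n2:15  n3:12  n4:4  n5:2  n6:0 → peak 19
Job 2@6: n1:19  n2:15  n3:12  n4:4  n5:0  n6:2 → peak 19
Best is Job 2@2, peak 19.

19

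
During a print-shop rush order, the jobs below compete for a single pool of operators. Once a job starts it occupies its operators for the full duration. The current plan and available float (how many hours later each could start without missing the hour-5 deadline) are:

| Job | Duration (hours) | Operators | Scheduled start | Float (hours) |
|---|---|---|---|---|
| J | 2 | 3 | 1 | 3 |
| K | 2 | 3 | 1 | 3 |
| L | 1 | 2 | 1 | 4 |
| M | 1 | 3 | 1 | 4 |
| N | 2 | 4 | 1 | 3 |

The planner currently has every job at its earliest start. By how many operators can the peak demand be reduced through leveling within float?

9

Early-start peak: h1:15  h2:10  h3:0  h4:0  h5:0 ⇒ 15.
Leveled (J@1, K@1, L@3, M@3, N@4): h1:6  h2:6  h3:5  h4:4  h5:4 ⇒ 6.
Reduction 15 − 6 = 9.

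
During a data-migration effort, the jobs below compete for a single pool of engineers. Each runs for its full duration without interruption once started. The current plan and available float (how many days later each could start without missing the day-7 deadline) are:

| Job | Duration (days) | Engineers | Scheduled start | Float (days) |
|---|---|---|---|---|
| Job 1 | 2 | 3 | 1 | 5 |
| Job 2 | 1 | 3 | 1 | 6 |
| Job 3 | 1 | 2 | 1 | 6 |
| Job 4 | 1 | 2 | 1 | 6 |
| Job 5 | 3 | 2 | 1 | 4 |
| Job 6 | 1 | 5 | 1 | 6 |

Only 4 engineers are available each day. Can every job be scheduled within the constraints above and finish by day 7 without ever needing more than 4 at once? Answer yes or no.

The minimum achievable peak is 5; 4 < 5, so no feasible schedule stays within the cap.

no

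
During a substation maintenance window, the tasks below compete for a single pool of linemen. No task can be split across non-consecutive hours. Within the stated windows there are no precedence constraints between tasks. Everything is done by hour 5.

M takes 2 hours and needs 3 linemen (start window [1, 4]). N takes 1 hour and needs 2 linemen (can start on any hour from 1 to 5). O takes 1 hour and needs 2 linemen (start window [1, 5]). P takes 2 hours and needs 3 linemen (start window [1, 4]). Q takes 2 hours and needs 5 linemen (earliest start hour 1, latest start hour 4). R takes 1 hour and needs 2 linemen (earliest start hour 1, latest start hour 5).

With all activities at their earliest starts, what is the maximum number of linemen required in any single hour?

Early-start schedule: M@1, N@1, O@1, P@1, Q@1, R@1.
Load per hour: hour 1: 17, hour 2: 11, hour 3: 0, hour 4: 0, hour 5: 0.
Peak is 17.

17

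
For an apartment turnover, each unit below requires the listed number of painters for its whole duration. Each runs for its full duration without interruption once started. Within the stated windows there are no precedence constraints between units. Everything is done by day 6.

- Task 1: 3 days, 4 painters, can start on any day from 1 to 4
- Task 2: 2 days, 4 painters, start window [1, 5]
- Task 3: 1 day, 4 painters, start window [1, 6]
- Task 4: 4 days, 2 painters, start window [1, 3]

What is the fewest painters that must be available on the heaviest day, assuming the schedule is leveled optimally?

Early-start (Task 1@1, Task 2@1, Task 3@1, Task 4@1) gives peak 14: d1:14  d2:10  d3:6  d4:2  d5:0  d6:0.
Shift Task 2→4, Task 3→6.
Schedule Task 1@1, Task 2@4, Task 3@6, Task 4@1: d1:6  d2:6  d3:6  d4:6  d5:4  d6:4 — peak 6.
Total painter-days = 32 over 6 days ⇒ peak ≥ ⌈32/6⌉ = 6, so 6 is optimal.

6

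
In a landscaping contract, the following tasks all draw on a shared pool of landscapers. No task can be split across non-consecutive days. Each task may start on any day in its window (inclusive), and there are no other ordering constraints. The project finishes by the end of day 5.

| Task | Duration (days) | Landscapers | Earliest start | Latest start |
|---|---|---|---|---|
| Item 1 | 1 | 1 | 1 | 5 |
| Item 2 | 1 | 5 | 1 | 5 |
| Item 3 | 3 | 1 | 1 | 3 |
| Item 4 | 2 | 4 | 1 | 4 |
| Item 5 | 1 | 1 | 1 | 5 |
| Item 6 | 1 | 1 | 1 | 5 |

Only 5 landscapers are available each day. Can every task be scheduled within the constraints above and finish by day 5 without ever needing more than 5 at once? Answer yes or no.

yes

Schedule Item 1@1, Item 2@2, Item 3@3, Item 4@3, Item 5@1, Item 6@1: d1:3  d2:5  d3:5  d4:5  d5:1 — peak 5 ≤ 5.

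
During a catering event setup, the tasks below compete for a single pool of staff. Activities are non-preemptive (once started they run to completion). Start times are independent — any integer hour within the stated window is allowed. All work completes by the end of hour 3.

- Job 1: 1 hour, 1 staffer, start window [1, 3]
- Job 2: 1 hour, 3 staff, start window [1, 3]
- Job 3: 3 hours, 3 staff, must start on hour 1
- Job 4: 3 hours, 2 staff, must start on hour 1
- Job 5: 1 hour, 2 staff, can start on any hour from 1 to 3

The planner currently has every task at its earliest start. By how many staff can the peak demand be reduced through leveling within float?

Early-start peak: h1:11  h2:5  h3:5 ⇒ 11.
Leveled (Job 1@1, Job 2@2, Job 3@1, Job 4@1, Job 5@1): h1:8  h2:8  h3:5 ⇒ 8.
Reduction 11 − 8 = 3.

3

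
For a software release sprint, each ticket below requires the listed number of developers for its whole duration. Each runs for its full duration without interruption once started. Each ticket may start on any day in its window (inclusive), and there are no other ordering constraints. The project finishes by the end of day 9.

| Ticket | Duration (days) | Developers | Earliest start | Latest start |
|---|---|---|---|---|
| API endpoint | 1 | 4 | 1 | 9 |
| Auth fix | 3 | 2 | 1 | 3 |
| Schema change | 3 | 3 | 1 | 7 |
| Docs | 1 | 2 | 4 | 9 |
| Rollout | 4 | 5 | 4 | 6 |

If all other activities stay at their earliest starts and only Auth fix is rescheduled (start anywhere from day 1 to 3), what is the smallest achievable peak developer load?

9

Auth fix@1: d1:9  d2:5  d3:5  d4:7  d5:5  d6:5  d7:5  d8:0  d9:0 → peak 9
Auth fix@2: d1:7  d2:5  d3:5  d4:9  d5:5  d6:5  d7:5  d8:0  d9:0 → peak 9
Auth fix@3: d1:7  d2:3  d3:5  d4:9  d5:7  d6:5  d7:5  d8:0  d9:0 → peak 9
Best is Auth fix@1, peak 9.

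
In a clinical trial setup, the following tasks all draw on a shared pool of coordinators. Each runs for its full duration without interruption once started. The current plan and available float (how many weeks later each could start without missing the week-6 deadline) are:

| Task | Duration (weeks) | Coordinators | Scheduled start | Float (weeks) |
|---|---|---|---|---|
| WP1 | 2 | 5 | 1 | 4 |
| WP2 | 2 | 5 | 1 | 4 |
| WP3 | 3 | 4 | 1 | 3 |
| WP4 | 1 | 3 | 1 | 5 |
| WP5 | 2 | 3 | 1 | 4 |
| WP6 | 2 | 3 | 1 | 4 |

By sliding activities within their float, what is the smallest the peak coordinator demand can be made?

Early-start (WP1@1, WP2@1, WP3@1, WP4@1, WP5@1, WP6@1) gives peak 23: w1:23  w2:20  w3:4  w4:0  w5:0  w6:0.
Shift WP2→3, WP4→4, WP5→5, WP6→5.
Schedule WP1@1, WP2@3, WP3@1, WP4@4, WP5@5, WP6@5: w1:9  w2:9  w3:9  w4:8  w5:6  w6:6 — peak 9.

9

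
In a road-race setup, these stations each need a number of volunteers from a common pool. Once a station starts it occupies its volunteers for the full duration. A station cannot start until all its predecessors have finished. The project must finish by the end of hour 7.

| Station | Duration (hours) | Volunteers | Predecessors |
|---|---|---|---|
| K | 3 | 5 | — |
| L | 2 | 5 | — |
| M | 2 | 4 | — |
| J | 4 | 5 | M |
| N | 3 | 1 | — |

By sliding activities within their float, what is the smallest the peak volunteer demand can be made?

Early-start (K@1, L@1, M@1, J@3, N@1) gives peak 15: h1:15  h2:15  h3:11  h4:5  h5:5  h6:5  h7:0.
Shift L→3, J→4, N→5.
Schedule K@1, L@3, M@1, J@4, N@5: h1:9  h2:9  h3:10  h4:10  h5:6  h6:6  h7:6 — peak 10.

10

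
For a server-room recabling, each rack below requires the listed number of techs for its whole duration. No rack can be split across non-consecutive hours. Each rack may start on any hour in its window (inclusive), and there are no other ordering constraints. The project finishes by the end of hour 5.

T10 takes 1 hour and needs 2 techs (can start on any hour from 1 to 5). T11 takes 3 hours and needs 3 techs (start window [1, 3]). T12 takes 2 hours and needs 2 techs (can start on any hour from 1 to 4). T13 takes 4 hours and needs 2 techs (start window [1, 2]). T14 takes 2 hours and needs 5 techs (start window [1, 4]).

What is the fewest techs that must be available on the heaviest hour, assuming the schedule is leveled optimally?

Early-start (T10@1, T11@1, T12@1, T13@1, T14@1) gives peak 14: h1:14  h2:12  h3:5  h4:2  h5:0.
Shift T13→2, T14→4.
Schedule T10@1, T11@1, T12@1, T13@2, T14@4: h1:7  h2:7  h3:5  h4:7  h5:7 — peak 7.
Total tech-hours = 33 over 5 hours ⇒ peak ≥ ⌈33/5⌉ = 7, so 7 is optimal.

7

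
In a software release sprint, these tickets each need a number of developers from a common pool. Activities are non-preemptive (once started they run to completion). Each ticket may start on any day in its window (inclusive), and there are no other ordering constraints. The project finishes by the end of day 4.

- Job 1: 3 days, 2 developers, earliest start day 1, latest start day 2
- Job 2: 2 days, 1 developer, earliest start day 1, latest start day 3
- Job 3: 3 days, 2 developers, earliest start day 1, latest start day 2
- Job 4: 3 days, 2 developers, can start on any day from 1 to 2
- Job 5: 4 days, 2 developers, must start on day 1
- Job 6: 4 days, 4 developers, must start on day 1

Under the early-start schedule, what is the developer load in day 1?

13

At early start, day 1 has: Job 1, Job 2, Job 3, Job 4, Job 5, Job 6.
Demand: 2 + 1 + 2 + 2 + 2 + 4 = 13.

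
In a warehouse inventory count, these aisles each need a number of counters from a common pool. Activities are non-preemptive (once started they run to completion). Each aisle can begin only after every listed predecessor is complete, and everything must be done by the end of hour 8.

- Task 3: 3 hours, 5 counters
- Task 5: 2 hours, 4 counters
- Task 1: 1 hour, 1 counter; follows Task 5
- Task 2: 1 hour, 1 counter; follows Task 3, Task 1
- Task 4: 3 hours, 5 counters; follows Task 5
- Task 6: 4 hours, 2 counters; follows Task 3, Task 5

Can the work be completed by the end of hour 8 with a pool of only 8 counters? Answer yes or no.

no

The minimum achievable peak is 9; 8 < 9, so no feasible schedule stays within the cap.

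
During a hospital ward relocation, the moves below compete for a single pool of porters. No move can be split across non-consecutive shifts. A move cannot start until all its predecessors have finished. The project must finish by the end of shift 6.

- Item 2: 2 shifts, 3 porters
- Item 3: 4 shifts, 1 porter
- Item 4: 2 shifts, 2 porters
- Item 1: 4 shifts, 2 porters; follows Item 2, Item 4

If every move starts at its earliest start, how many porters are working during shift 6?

At early start, shift 6 has: Item 1.
Demand: 2 = 2.

2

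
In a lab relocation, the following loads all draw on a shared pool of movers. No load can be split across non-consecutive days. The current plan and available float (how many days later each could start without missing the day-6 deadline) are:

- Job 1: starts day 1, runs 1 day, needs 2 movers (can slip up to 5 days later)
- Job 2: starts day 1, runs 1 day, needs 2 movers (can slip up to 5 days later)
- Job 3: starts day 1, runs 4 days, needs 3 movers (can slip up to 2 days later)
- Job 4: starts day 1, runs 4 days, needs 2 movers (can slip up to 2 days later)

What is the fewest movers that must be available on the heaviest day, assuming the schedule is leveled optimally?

5

Early-start (Job 1@1, Job 2@1, Job 3@1, Job 4@1) gives peak 9: d1:9  d2:5  d3:5  d4:5  d5:0  d6:0.
Shift Job 3→2, Job 4→2.
Schedule Job 1@1, Job 2@1, Job 3@2, Job 4@2: d1:4  d2:5  d3:5  d4:5  d5:5  d6:0 — peak 5.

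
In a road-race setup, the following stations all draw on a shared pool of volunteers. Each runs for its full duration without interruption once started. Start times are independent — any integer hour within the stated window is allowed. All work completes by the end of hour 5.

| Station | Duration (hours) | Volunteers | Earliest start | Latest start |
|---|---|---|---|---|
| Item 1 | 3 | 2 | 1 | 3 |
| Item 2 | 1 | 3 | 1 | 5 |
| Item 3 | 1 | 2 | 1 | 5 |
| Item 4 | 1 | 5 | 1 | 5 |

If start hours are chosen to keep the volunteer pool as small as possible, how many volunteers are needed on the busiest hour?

5

Early-start (Item 1@1, Item 2@1, Item 3@1, Item 4@1) gives peak 12: h1:12  h2:2  h3:2  h4:0  h5:0.
Shift Item 3→2, Item 4→4.
Schedule Item 1@1, Item 2@1, Item 3@2, Item 4@4: h1:5  h2:4  h3:2  h4:5  h5:0 — peak 5.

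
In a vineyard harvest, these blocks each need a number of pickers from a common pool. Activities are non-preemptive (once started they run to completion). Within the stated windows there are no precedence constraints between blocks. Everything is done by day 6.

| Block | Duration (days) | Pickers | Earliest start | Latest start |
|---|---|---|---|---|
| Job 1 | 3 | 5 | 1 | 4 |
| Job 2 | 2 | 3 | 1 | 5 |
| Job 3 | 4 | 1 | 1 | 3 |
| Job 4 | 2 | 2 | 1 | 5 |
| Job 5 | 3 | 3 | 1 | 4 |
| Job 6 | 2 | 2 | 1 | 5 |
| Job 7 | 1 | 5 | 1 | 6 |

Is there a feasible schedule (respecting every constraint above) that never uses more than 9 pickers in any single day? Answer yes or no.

yes

Schedule Job 1@1, Job 2@1, Job 3@1, Job 4@3, Job 5@4, Job 6@4, Job 7@6: d1:9  d2:9  d3:8  d4:8  d5:5  d6:8 — peak 9 ≤ 9.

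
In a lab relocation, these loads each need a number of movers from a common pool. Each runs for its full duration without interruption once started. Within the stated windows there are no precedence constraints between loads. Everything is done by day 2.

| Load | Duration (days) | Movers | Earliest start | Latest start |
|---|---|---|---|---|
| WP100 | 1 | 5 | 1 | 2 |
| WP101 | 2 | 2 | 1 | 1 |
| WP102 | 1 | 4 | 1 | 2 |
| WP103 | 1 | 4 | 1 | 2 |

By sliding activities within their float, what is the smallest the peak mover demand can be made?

10

Early-start (WP100@1, WP101@1, WP102@1, WP103@1) gives peak 15: d1:15  d2:2.
Shift WP102→2, WP103→2.
Schedule WP100@1, WP101@1, WP102@2, WP103@2: d1:7  d2:10 — peak 10.
No arrangement of the 8 feasible schedules does better.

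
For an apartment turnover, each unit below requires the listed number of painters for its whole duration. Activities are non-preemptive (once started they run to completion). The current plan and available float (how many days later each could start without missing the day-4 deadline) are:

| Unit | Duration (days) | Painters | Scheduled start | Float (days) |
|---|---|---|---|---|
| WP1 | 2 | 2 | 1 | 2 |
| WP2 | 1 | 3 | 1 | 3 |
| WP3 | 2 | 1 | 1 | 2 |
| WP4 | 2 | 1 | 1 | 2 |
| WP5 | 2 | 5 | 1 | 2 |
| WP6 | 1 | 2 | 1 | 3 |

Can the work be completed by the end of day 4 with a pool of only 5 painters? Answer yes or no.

no

Total painter-days = 23; over 4 days the average is 23/4 > 5, so some day must exceed 5.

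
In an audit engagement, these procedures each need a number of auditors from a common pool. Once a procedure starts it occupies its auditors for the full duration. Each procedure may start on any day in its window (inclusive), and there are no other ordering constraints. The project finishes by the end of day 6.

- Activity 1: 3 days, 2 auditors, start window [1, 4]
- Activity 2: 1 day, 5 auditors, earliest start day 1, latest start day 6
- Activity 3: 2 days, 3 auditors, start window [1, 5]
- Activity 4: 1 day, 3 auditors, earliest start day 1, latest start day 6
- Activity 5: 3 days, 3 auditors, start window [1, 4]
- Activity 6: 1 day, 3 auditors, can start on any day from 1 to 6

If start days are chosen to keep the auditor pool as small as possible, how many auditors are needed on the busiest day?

6

Early-start (Activity 1@1, Activity 2@1, Activity 3@1, Activity 4@1, Activity 5@1, Activity 6@1) gives peak 19: d1:19  d2:8  d3:5  d4:0  d5:0  d6:0.
Shift Activity 2→4, Activity 3→5, Activity 4→5, Activity 6→6.
Schedule Activity 1@1, Activity 2@4, Activity 3@5, Activity 4@5, Activity 5@1, Activity 6@6: d1:5  d2:5  d3:5  d4:5  d5:6  d6:6 — peak 6.
Total auditor-days = 32 over 6 days ⇒ peak ≥ ⌈32/6⌉ = 6, so 6 is optimal.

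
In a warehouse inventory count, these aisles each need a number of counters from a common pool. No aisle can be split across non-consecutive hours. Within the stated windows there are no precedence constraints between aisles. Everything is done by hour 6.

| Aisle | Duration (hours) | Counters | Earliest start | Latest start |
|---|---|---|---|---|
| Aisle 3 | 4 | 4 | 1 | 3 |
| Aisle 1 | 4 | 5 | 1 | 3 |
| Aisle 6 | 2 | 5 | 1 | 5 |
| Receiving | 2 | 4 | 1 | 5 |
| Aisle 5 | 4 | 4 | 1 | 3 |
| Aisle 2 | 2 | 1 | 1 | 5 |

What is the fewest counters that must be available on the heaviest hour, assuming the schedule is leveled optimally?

13

Early-start (Aisle 3@1, Aisle 1@1, Aisle 6@1, Receiving@1, Aisle 5@1, Aisle 2@1) gives peak 23: h1:23  h2:23  h3:13  h4:13  h5:0  h6:0.
Shift Aisle 6→5, Aisle 5→3, Aisle 2→5.
Schedule Aisle 3@1, Aisle 1@1, Aisle 6@5, Receiving@1, Aisle 5@3, Aisle 2@5: h1:13  h2:13  h3:13  h4:13  h5:10  h6:10 — peak 13.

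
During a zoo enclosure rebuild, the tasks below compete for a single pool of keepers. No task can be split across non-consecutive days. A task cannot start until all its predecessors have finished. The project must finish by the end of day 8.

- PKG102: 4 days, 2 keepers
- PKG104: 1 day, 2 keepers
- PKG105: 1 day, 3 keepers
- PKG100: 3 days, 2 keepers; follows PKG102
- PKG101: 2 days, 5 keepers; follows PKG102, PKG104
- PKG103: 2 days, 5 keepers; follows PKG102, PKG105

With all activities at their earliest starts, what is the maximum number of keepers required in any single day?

12

Early-start schedule: PKG102@1, PKG104@1, PKG105@1, PKG100@5, PKG101@5, PKG103@5.
Load per day: day 1: 7, day 2: 2, day 3: 2, day 4: 2, day 5: 12, day 6: 12, day 7: 2, day 8: 0.
Peak is 12.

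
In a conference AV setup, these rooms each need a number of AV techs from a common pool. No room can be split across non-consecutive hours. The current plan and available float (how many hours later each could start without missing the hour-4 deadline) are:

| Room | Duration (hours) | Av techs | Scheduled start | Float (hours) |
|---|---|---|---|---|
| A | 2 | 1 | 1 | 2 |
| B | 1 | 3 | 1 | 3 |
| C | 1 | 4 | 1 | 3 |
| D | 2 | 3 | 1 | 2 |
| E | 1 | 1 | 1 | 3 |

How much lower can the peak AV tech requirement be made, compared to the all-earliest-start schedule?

Early-start peak: h1:12  h2:4  h3:0  h4:0 ⇒ 12.
Leveled (A@1, B@1, C@4, D@2, E@3): h1:4  h2:4  h3:4  h4:4 ⇒ 4.
Reduction 12 − 4 = 8.

8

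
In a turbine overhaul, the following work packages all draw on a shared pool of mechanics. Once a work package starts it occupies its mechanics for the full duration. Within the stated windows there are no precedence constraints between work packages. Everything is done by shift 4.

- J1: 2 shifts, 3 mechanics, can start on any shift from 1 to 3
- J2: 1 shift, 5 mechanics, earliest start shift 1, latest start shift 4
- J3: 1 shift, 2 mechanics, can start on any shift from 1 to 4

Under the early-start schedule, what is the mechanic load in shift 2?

3

At early start, shift 2 has: J1.
Demand: 3 = 3.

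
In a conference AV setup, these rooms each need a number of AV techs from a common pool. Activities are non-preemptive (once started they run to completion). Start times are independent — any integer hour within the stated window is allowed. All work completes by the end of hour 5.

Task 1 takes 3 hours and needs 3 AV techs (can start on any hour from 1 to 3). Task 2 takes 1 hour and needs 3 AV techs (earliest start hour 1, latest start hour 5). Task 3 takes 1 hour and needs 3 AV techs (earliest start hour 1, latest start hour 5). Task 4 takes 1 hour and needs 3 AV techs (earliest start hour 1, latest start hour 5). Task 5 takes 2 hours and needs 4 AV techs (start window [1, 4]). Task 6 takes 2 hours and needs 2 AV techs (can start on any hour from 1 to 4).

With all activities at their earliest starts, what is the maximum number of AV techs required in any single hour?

Early-start schedule: Task 1@1, Task 2@1, Task 3@1, Task 4@1, Task 5@1, Task 6@1.
Load per hour: hour 1: 18, hour 2: 9, hour 3: 3, hour 4: 0, hour 5: 0.
Peak is 18.

18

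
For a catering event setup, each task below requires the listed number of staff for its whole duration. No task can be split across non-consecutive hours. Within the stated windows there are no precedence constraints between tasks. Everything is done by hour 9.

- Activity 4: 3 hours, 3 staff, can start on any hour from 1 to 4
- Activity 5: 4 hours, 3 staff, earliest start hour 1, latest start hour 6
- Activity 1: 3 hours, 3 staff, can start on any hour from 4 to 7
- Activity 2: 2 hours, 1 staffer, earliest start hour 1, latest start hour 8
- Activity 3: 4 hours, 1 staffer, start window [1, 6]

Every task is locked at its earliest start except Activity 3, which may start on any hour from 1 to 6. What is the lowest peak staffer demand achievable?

Activity 3@1: h1:8  h2:8  h3:7  h4:7  h5:3  h6:3  h7:0  h8:0  h9:0 → peak 8
Activity 3@2: h1:7  h2:8  h3:7  h4:7  h5:4  h6:3  h7:0  h8:0  h9:0 → peak 8
Activity 3@3: h1:7  h2:7  h3:7  h4:7  h5:4  h6:4  h7:0  h8:0  h9:0 → peak 7
Activity 3@4: h1:7  h2:7  h3:6  h4:7  h5:4  h6:4  h7:1  h8:0  h9:0 → peak 7
Activity 3@5: h1:7  h2:7  h3:6  h4:6  h5:4  h6:4  h7:1  h8:1  h9:0 → peak 7
Activity 3@6: h1:7  h2:7  h3:6  h4:6  h5:3  h6:4  h7:1  h8:1  h9:1 → peak 7
Best is Activity 3@3, peak 7.

7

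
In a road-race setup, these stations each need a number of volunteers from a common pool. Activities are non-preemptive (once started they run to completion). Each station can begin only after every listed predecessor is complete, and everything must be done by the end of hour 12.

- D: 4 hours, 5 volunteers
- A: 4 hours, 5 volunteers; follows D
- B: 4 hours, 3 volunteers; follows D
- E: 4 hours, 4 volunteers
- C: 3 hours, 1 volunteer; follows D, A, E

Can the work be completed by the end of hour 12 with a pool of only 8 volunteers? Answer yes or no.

no

The minimum achievable peak is 9; 8 < 9, so no feasible schedule stays within the cap.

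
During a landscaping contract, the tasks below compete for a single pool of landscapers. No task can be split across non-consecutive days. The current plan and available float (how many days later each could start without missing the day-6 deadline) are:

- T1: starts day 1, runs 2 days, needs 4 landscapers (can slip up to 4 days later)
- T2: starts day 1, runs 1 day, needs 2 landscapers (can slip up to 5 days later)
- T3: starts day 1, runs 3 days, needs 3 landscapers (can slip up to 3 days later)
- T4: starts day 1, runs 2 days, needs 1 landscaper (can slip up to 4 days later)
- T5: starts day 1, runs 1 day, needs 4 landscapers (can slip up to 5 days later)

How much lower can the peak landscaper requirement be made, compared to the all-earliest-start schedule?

9

Early-start peak: d1:14  d2:8  d3:3  d4:0  d5:0  d6:0 ⇒ 14.
Leveled (T1@1, T2@3, T3@3, T4@1, T5@6): d1:5  d2:5  d3:5  d4:3  d5:3  d6:4 ⇒ 5.
Reduction 14 − 5 = 9.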